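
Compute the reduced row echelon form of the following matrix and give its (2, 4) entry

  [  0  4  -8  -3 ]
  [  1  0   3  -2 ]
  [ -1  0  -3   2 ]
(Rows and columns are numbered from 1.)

Swap r1 and r2.
Add r1 to r3.
Multiply r2 by 1/4.

-3/4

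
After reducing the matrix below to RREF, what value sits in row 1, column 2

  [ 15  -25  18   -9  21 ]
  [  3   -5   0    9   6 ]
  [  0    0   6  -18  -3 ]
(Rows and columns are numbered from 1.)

-5/3

R1 -> 1/15·R1
  [ 1  -5/3  6/5  -3/5  7/5 ]
  [ 3    -5    0     9    6 ]
  [ 0     0    6   -18   -3 ]
R2 -> R2 − 3·R1
  [ 1  -5/3    6/5  -3/5  7/5 ]
  [ 0     0  -18/5  54/5  9/5 ]
  [ 0     0      6   -18   -3 ]
R2 -> -5/18·R2
  [ 1  -5/3  6/5  -3/5   7/5 ]
  [ 0     0    1    -3  -1/2 ]
  [ 0     0    6   -18    -3 ]
R3 -> R3 − 6·R2
  [ 1  -5/3  6/5  -3/5   7/5 ]
  [ 0     0    1    -3  -1/2 ]
  [ 0     0    0     0     0 ]
R1 -> R1 − 6/5·R2
  [ 1  -5/3  0   3     2 ]
  [ 0     0  1  -3  -1/2 ]
  [ 0     0  0   0     0 ]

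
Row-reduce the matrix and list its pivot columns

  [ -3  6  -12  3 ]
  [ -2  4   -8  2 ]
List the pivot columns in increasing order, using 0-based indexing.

0

r1 → -1/3·r1
  [  1  -2   4  -1 ]
  [ -2   4  -8   2 ]
r2 → r2 + 2·r1
  [ 1  -2  4  -1 ]
  [ 0   0  0   0 ]
Pivot columns are the columns containing a leading 1.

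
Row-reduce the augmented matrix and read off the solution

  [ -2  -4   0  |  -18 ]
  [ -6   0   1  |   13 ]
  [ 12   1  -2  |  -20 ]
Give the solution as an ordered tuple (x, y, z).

R1 := -1/2·R1
  [  1  2   0  |    9 ]
  [ -6  0   1  |   13 ]
  [ 12  1  -2  |  -20 ]
R2 := R2 + 6·R1
  [  1   2   0  |    9 ]
  [  0  12   1  |   67 ]
  [ 12   1  -2  |  -20 ]
R3 := R3 − 12·R1
  [ 1    2   0  |     9 ]
  [ 0   12   1  |    67 ]
  [ 0  -23  -2  |  -128 ]
R2 := 1/12·R2
  [ 1    2     0  |      9 ]
  [ 0    1  1/12  |  67/12 ]
  [ 0  -23    -2  |   -128 ]
R3 := R3 + 23·R2
  [ 1  2      0  |      9 ]
  [ 0  1   1/12  |  67/12 ]
  [ 0  0  -1/12  |   5/12 ]
R3 := -12·R3
  [ 1  2     0  |      9 ]
  [ 0  1  1/12  |  67/12 ]
  [ 0  0     1  |     -5 ]
R2 := R2 − 1/12·R3
  [ 1  2  0  |   9 ]
  [ 0  1  0  |   6 ]
  [ 0  0  1  |  -5 ]
R1 := R1 − 2·R2
  [ 1  0  0  |  -3 ]
  [ 0  1  0  |   6 ]
  [ 0  0  1  |  -5 ]
Reading off the last column: x = -3, y = 6, z = -5.

(-3, 6, -5)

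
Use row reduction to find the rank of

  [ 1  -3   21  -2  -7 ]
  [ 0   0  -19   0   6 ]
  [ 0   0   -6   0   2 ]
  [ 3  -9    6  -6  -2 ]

rank = 3

R4 ← R4 − 3·R1
  [ 1  -3   21  -2  -7 ]
  [ 0   0  -19   0   6 ]
  [ 0   0   -6   0   2 ]
  [ 0   0  -57   0  19 ]
R2 ← -1/19·R2
  [ 1  -3   21  -2     -7 ]
  [ 0   0    1   0  -6/19 ]
  [ 0   0   -6   0      2 ]
  [ 0   0  -57   0     19 ]
R3 ← R3 + 6·R2
  [ 1  -3   21  -2     -7 ]
  [ 0   0    1   0  -6/19 ]
  [ 0   0    0   0   2/19 ]
  [ 0   0  -57   0     19 ]
R4 ← R4 + 57·R2
  [ 1  -3  21  -2     -7 ]
  [ 0   0   1   0  -6/19 ]
  [ 0   0   0   0   2/19 ]
  [ 0   0   0   0      1 ]
R3 ← 19/2·R3
  [ 1  -3  21  -2     -7 ]
  [ 0   0   1   0  -6/19 ]
  [ 0   0   0   0      1 ]
  [ 0   0   0   0      1 ]
R4 ← R4 − R3
  [ 1  -3  21  -2     -7 ]
  [ 0   0   1   0  -6/19 ]
  [ 0   0   0   0      1 ]
  [ 0   0   0   0      0 ]
R2 ← R2 + 6/19·R3
  [ 1  -3  21  -2  -7 ]
  [ 0   0   1   0   0 ]
  [ 0   0   0   0   1 ]
  [ 0   0   0   0   0 ]
R1 ← R1 + 7·R3
  [ 1  -3  21  -2  0 ]
  [ 0   0   1   0  0 ]
  [ 0   0   0   0  1 ]
  [ 0   0   0   0  0 ]
R1 ← R1 − 21·R2
  [ 1  -3  0  -2  0 ]
  [ 0   0  1   0  0 ]
  [ 0   0  0   0  1 ]
  [ 0   0  0   0  0 ]
The reduced form has 3 nonzero rows.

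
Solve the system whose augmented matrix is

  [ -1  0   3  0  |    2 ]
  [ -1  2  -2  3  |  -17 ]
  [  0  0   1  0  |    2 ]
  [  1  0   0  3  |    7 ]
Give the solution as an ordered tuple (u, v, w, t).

r1 → -1·r1
  [  1  0  -3  0  |   -2 ]
  [ -1  2  -2  3  |  -17 ]
  [  0  0   1  0  |    2 ]
  [  1  0   0  3  |    7 ]
r2 → r2 + r1
  [ 1  0  -3  0  |   -2 ]
  [ 0  2  -5  3  |  -19 ]
  [ 0  0   1  0  |    2 ]
  [ 1  0   0  3  |    7 ]
r4 → r4 − r1
  [ 1  0  -3  0  |   -2 ]
  [ 0  2  -5  3  |  -19 ]
  [ 0  0   1  0  |    2 ]
  [ 0  0   3  3  |    9 ]
r2 → 1/2·r2
  [ 1  0    -3    0  |     -2 ]
  [ 0  1  -5/2  3/2  |  -19/2 ]
  [ 0  0     1    0  |      2 ]
  [ 0  0     3    3  |      9 ]
r4 → r4 − 3·r3
  [ 1  0    -3    0  |     -2 ]
  [ 0  1  -5/2  3/2  |  -19/2 ]
  [ 0  0     1    0  |      2 ]
  [ 0  0     0    3  |      3 ]
r4 → 1/3·r4
  [ 1  0    -3    0  |     -2 ]
  [ 0  1  -5/2  3/2  |  -19/2 ]
  [ 0  0     1    0  |      2 ]
  [ 0  0     0    1  |      1 ]
r2 → r2 − 3/2·r4
  [ 1  0    -3  0  |   -2 ]
  [ 0  1  -5/2  0  |  -11 ]
  [ 0  0     1  0  |    2 ]
  [ 0  0     0  1  |    1 ]
r2 → r2 + 5/2·r3
  [ 1  0  -3  0  |  -2 ]
  [ 0  1   0  0  |  -6 ]
  [ 0  0   1  0  |   2 ]
  [ 0  0   0  1  |   1 ]
r1 → r1 + 3·r3
  [ 1  0  0  0  |   4 ]
  [ 0  1  0  0  |  -6 ]
  [ 0  0  1  0  |   2 ]
  [ 0  0  0  1  |   1 ]
Reading off the last column: u = 4, v = -6, w = 2, t = 1.

(4, -6, 2, 1)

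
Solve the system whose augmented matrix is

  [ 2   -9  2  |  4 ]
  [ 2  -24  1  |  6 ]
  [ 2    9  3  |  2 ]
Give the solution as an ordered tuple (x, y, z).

ρ1 := 1/2·ρ1
ρ2 := ρ2 − 2·ρ1
ρ3 := ρ3 − 2·ρ1
ρ2 := -1/15·ρ2
ρ3 := ρ3 − 18·ρ2
ρ3 := -5·ρ3
ρ2 := ρ2 − 1/15·ρ3
ρ1 := ρ1 − ρ3
ρ1 := ρ1 + 9/2·ρ2
Reading off the last column: x = 4, y = 0, z = -2.

(4, 0, -2)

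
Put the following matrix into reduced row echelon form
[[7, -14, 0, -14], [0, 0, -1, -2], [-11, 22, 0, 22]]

ρ1 → 1/7·ρ1
  [   1  -2   0  -2 ]
  [   0   0  -1  -2 ]
  [ -11  22   0  22 ]
ρ3 → ρ3 + 11·ρ1
  [ 1  -2   0  -2 ]
  [ 0   0  -1  -2 ]
  [ 0   0   0   0 ]
ρ2 → -1·ρ2
  [ 1  -2  0  -2 ]
  [ 0   0  1   2 ]
  [ 0   0  0   0 ]

[[1, -2, 0, -2], [0, 0, 1, 2], [0, 0, 0, 0]]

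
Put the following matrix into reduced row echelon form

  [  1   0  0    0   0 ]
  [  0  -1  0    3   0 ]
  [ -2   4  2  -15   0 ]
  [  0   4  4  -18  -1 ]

[[1, 0, 0, 0, 0], [0, 1, 0, -3, 0], [0, 0, 1, -3/2, 0], [0, 0, 0, 0, 1]]

R3 := R3 + 2·R1
  [ 1   0  0    0   0 ]
  [ 0  -1  0    3   0 ]
  [ 0   4  2  -15   0 ]
  [ 0   4  4  -18  -1 ]
R2 := -1·R2
  [ 1  0  0    0   0 ]
  [ 0  1  0   -3   0 ]
  [ 0  4  2  -15   0 ]
  [ 0  4  4  -18  -1 ]
R3 := R3 − 4·R2
  [ 1  0  0    0   0 ]
  [ 0  1  0   -3   0 ]
  [ 0  0  2   -3   0 ]
  [ 0  4  4  -18  -1 ]
R4 := R4 − 4·R2
  [ 1  0  0   0   0 ]
  [ 0  1  0  -3   0 ]
  [ 0  0  2  -3   0 ]
  [ 0  0  4  -6  -1 ]
R3 := 1/2·R3
  [ 1  0  0     0   0 ]
  [ 0  1  0    -3   0 ]
  [ 0  0  1  -3/2   0 ]
  [ 0  0  4    -6  -1 ]
R4 := R4 − 4·R3
  [ 1  0  0     0   0 ]
  [ 0  1  0    -3   0 ]
  [ 0  0  1  -3/2   0 ]
  [ 0  0  0     0  -1 ]
R4 := -1·R4
  [ 1  0  0     0  0 ]
  [ 0  1  0    -3  0 ]
  [ 0  0  1  -3/2  0 ]
  [ 0  0  0     0  1 ]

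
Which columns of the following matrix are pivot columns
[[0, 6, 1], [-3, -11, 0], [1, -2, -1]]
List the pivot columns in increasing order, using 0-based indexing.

ρ1 ↔ ρ2
ρ1 := -1/3·ρ1
ρ3 := ρ3 − ρ1
ρ2 := 1/6·ρ2
ρ3 := ρ3 + 17/3·ρ2
ρ3 := -18·ρ3
ρ2 := ρ2 − 1/6·ρ3
ρ1 := ρ1 − 11/3·ρ2
Pivot columns are the columns containing a leading 1.

0, 1, 2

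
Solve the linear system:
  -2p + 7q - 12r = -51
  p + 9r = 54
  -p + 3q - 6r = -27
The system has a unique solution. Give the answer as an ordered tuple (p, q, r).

Form the augmented matrix and row-reduce:
  [ -2  7  -12  |  -51 ]
  [  1  0    9  |   54 ]
  [ -1  3   -6  |  -27 ]
r1 := -1/2·r1
  [  1  -7/2   6  |  51/2 ]
  [  1     0   9  |    54 ]
  [ -1     3  -6  |   -27 ]
r2 := r2 − r1
  [  1  -7/2   6  |  51/2 ]
  [  0   7/2   3  |  57/2 ]
  [ -1     3  -6  |   -27 ]
r3 := r3 + r1
  [ 1  -7/2  6  |  51/2 ]
  [ 0   7/2  3  |  57/2 ]
  [ 0  -1/2  0  |  -3/2 ]
r2 := 2/7·r2
  [ 1  -7/2    6  |  51/2 ]
  [ 0     1  6/7  |  57/7 ]
  [ 0  -1/2    0  |  -3/2 ]
r3 := r3 + 1/2·r2
  [ 1  -7/2    6  |  51/2 ]
  [ 0     1  6/7  |  57/7 ]
  [ 0     0  3/7  |  18/7 ]
r3 := 7/3·r3
  [ 1  -7/2    6  |  51/2 ]
  [ 0     1  6/7  |  57/7 ]
  [ 0     0    1  |     6 ]
r2 := r2 − 6/7·r3
  [ 1  -7/2  6  |  51/2 ]
  [ 0     1  0  |     3 ]
  [ 0     0  1  |     6 ]
r1 := r1 − 6·r3
  [ 1  -7/2  0  |  -21/2 ]
  [ 0     1  0  |      3 ]
  [ 0     0  1  |      6 ]
r1 := r1 + 7/2·r2
  [ 1  0  0  |  0 ]
  [ 0  1  0  |  3 ]
  [ 0  0  1  |  6 ]
Reading off the last column: p = 0, q = 3, r = 6.

(0, 3, 6)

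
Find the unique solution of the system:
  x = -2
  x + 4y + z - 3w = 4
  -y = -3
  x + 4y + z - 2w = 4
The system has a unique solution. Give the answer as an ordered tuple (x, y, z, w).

Form the augmented matrix and row-reduce:
  [ 1   0  0   0  |  -2 ]
  [ 1   4  1  -3  |   4 ]
  [ 0  -1  0   0  |  -3 ]
  [ 1   4  1  -2  |   4 ]
R2 := R2 − R1
  [ 1   0  0   0  |  -2 ]
  [ 0   4  1  -3  |   6 ]
  [ 0  -1  0   0  |  -3 ]
  [ 1   4  1  -2  |   4 ]
R4 := R4 − R1
  [ 1   0  0   0  |  -2 ]
  [ 0   4  1  -3  |   6 ]
  [ 0  -1  0   0  |  -3 ]
  [ 0   4  1  -2  |   6 ]
R2 := 1/4·R2
  [ 1   0    0     0  |   -2 ]
  [ 0   1  1/4  -3/4  |  3/2 ]
  [ 0  -1    0     0  |   -3 ]
  [ 0   4    1    -2  |    6 ]
R3 := R3 + R2
  [ 1  0    0     0  |    -2 ]
  [ 0  1  1/4  -3/4  |   3/2 ]
  [ 0  0  1/4  -3/4  |  -3/2 ]
  [ 0  4    1    -2  |     6 ]
R4 := R4 − 4·R2
  [ 1  0    0     0  |    -2 ]
  [ 0  1  1/4  -3/4  |   3/2 ]
  [ 0  0  1/4  -3/4  |  -3/2 ]
  [ 0  0    0     1  |     0 ]
R3 := 4·R3
  [ 1  0    0     0  |   -2 ]
  [ 0  1  1/4  -3/4  |  3/2 ]
  [ 0  0    1    -3  |   -6 ]
  [ 0  0    0     1  |    0 ]
R3 := R3 + 3·R4
  [ 1  0    0     0  |   -2 ]
  [ 0  1  1/4  -3/4  |  3/2 ]
  [ 0  0    1     0  |   -6 ]
  [ 0  0    0     1  |    0 ]
R2 := R2 + 3/4·R4
  [ 1  0    0  0  |   -2 ]
  [ 0  1  1/4  0  |  3/2 ]
  [ 0  0    1  0  |   -6 ]
  [ 0  0    0  1  |    0 ]
R2 := R2 − 1/4·R3
  [ 1  0  0  0  |  -2 ]
  [ 0  1  0  0  |   3 ]
  [ 0  0  1  0  |  -6 ]
  [ 0  0  0  1  |   0 ]
Reading off the last column: x = -2, y = 3, z = -6, w = 0.

(-2, 3, -6, 0)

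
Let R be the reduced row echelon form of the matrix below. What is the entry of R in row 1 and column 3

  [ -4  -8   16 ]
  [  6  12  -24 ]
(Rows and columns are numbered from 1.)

Multiply R1 by -1/4.
  [ 1   2   -4 ]
  [ 6  12  -24 ]
Subtract 6 times R1 from R2.
  [ 1  2  -4 ]
  [ 0  0   0 ]

-4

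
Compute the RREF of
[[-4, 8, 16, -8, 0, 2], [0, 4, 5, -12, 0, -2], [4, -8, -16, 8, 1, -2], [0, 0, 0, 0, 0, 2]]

ρ1 → -1/4·ρ1
  [ 1  -2   -4    2  0  -1/2 ]
  [ 0   4    5  -12  0    -2 ]
  [ 4  -8  -16    8  1    -2 ]
  [ 0   0    0    0  0     2 ]
ρ3 → ρ3 − 4·ρ1
  [ 1  -2  -4    2  0  -1/2 ]
  [ 0   4   5  -12  0    -2 ]
  [ 0   0   0    0  1     0 ]
  [ 0   0   0    0  0     2 ]
ρ2 → 1/4·ρ2
  [ 1  -2   -4   2  0  -1/2 ]
  [ 0   1  5/4  -3  0  -1/2 ]
  [ 0   0    0   0  1     0 ]
  [ 0   0    0   0  0     2 ]
ρ4 → 1/2·ρ4
  [ 1  -2   -4   2  0  -1/2 ]
  [ 0   1  5/4  -3  0  -1/2 ]
  [ 0   0    0   0  1     0 ]
  [ 0   0    0   0  0     1 ]
ρ2 → ρ2 + 1/2·ρ4
  [ 1  -2   -4   2  0  -1/2 ]
  [ 0   1  5/4  -3  0     0 ]
  [ 0   0    0   0  1     0 ]
  [ 0   0    0   0  0     1 ]
ρ1 → ρ1 + 1/2·ρ4
  [ 1  -2   -4   2  0  0 ]
  [ 0   1  5/4  -3  0  0 ]
  [ 0   0    0   0  1  0 ]
  [ 0   0    0   0  0  1 ]
ρ1 → ρ1 + 2·ρ2
  [ 1  0  -3/2  -4  0  0 ]
  [ 0  1   5/4  -3  0  0 ]
  [ 0  0     0   0  1  0 ]
  [ 0  0     0   0  0  1 ]

[[1, 0, -3/2, -4, 0, 0], [0, 1, 5/4, -3, 0, 0], [0, 0, 0, 0, 1, 0], [0, 0, 0, 0, 0, 1]]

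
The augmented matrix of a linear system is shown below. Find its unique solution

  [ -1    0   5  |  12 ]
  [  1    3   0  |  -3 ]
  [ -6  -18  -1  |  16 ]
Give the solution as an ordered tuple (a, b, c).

(-2, -1/3, 2)

Multiply ρ1 by -1.
  [  1    0  -5  |  -12 ]
  [  1    3   0  |   -3 ]
  [ -6  -18  -1  |   16 ]
Subtract ρ1 from ρ2.
  [  1    0  -5  |  -12 ]
  [  0    3   5  |    9 ]
  [ -6  -18  -1  |   16 ]
Add 6 times ρ1 to ρ3.
  [ 1    0   -5  |  -12 ]
  [ 0    3    5  |    9 ]
  [ 0  -18  -31  |  -56 ]
Multiply ρ2 by 1/3.
  [ 1    0   -5  |  -12 ]
  [ 0    1  5/3  |    3 ]
  [ 0  -18  -31  |  -56 ]
Add 18 times ρ2 to ρ3.
  [ 1  0   -5  |  -12 ]
  [ 0  1  5/3  |    3 ]
  [ 0  0   -1  |   -2 ]
Multiply ρ3 by -1.
  [ 1  0   -5  |  -12 ]
  [ 0  1  5/3  |    3 ]
  [ 0  0    1  |    2 ]
Subtract 5/3 times ρ3 from ρ2.
  [ 1  0  -5  |   -12 ]
  [ 0  1   0  |  -1/3 ]
  [ 0  0   1  |     2 ]
Add 5 times ρ3 to ρ1.
  [ 1  0  0  |    -2 ]
  [ 0  1  0  |  -1/3 ]
  [ 0  0  1  |     2 ]
Reading off the last column: a = -2, b = -1/3, c = 2.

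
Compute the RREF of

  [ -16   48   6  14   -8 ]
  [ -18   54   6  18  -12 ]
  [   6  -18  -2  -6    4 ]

r1 → -1/16·r1
  [   1   -3  -3/8  -7/8  1/2 ]
  [ -18   54     6    18  -12 ]
  [   6  -18    -2    -6    4 ]
r2 → r2 + 18·r1
  [ 1   -3  -3/8  -7/8  1/2 ]
  [ 0    0  -3/4   9/4   -3 ]
  [ 6  -18    -2    -6    4 ]
r3 → r3 − 6·r1
  [ 1  -3  -3/8  -7/8  1/2 ]
  [ 0   0  -3/4   9/4   -3 ]
  [ 0   0   1/4  -3/4    1 ]
r2 → -4/3·r2
  [ 1  -3  -3/8  -7/8  1/2 ]
  [ 0   0     1    -3    4 ]
  [ 0   0   1/4  -3/4    1 ]
r3 → r3 − 1/4·r2
  [ 1  -3  -3/8  -7/8  1/2 ]
  [ 0   0     1    -3    4 ]
  [ 0   0     0     0    0 ]
r1 → r1 + 3/8·r2
  [ 1  -3  0  -2  2 ]
  [ 0   0  1  -3  4 ]
  [ 0   0  0   0  0 ]

[[1, -3, 0, -2, 2], [0, 0, 1, -3, 4], [0, 0, 0, 0, 0]]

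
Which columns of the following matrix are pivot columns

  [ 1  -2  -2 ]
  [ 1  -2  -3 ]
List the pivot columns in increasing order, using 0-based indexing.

ρ2 ← ρ2 − ρ1
  [ 1  -2  -2 ]
  [ 0   0  -1 ]
ρ2 ← -1·ρ2
  [ 1  -2  -2 ]
  [ 0   0   1 ]
ρ1 ← ρ1 + 2·ρ2
  [ 1  -2  0 ]
  [ 0   0  1 ]
Pivot columns are the columns containing a leading 1.

0, 2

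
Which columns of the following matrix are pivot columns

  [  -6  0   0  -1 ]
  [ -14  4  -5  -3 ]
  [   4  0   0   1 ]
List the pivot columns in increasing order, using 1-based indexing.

r1 ← -1/6·r1
  [   1  0   0  1/6 ]
  [ -14  4  -5   -3 ]
  [   4  0   0    1 ]
r2 ← r2 + 14·r1
  [ 1  0   0   1/6 ]
  [ 0  4  -5  -2/3 ]
  [ 4  0   0     1 ]
r3 ← r3 − 4·r1
  [ 1  0   0   1/6 ]
  [ 0  4  -5  -2/3 ]
  [ 0  0   0   1/3 ]
r2 ← 1/4·r2
  [ 1  0     0   1/6 ]
  [ 0  1  -5/4  -1/6 ]
  [ 0  0     0   1/3 ]
r3 ← 3·r3
  [ 1  0     0   1/6 ]
  [ 0  1  -5/4  -1/6 ]
  [ 0  0     0     1 ]
r2 ← r2 + 1/6·r3
  [ 1  0     0  1/6 ]
  [ 0  1  -5/4    0 ]
  [ 0  0     0    1 ]
r1 ← r1 − 1/6·r3
  [ 1  0     0  0 ]
  [ 0  1  -5/4  0 ]
  [ 0  0     0  1 ]
Pivot columns are the columns containing a leading 1.

1, 2, 4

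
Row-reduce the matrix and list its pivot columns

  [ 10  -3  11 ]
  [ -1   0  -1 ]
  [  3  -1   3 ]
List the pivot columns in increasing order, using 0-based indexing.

0, 1, 2

R1 -> 1/10·R1
R2 -> R2 + R1
R3 -> R3 − 3·R1
R2 -> -10/3·R2
R3 -> R3 + 1/10·R2
R3 -> -3·R3
R2 -> R2 + 1/3·R3
R1 -> R1 − 11/10·R3
R1 -> R1 + 3/10·R2
Pivot columns are the columns containing a leading 1.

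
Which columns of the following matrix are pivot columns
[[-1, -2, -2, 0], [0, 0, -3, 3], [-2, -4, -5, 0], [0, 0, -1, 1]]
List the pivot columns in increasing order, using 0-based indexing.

R1 -> -1·R1
  [  1   2   2  0 ]
  [  0   0  -3  3 ]
  [ -2  -4  -5  0 ]
  [  0   0  -1  1 ]
R3 -> R3 + 2·R1
  [ 1  2   2  0 ]
  [ 0  0  -3  3 ]
  [ 0  0  -1  0 ]
  [ 0  0  -1  1 ]
R2 -> -1/3·R2
  [ 1  2   2   0 ]
  [ 0  0   1  -1 ]
  [ 0  0  -1   0 ]
  [ 0  0  -1   1 ]
R3 -> R3 + R2
  [ 1  2   2   0 ]
  [ 0  0   1  -1 ]
  [ 0  0   0  -1 ]
  [ 0  0  -1   1 ]
R4 -> R4 + R2
  [ 1  2  2   0 ]
  [ 0  0  1  -1 ]
  [ 0  0  0  -1 ]
  [ 0  0  0   0 ]
R3 -> -1·R3
  [ 1  2  2   0 ]
  [ 0  0  1  -1 ]
  [ 0  0  0   1 ]
  [ 0  0  0   0 ]
R2 -> R2 + R3
  [ 1  2  2  0 ]
  [ 0  0  1  0 ]
  [ 0  0  0  1 ]
  [ 0  0  0  0 ]
R1 -> R1 − 2·R2
  [ 1  2  0  0 ]
  [ 0  0  1  0 ]
  [ 0  0  0  1 ]
  [ 0  0  0  0 ]
Pivot columns are the columns containing a leading 1.

0, 2, 3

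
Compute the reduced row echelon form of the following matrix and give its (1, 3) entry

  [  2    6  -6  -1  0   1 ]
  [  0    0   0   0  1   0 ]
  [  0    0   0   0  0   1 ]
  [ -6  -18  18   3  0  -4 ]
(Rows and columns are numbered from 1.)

-3

ρ1 ← 1/2·ρ1
  [  1    3  -3  -1/2  0  1/2 ]
  [  0    0   0     0  1    0 ]
  [  0    0   0     0  0    1 ]
  [ -6  -18  18     3  0   -4 ]
ρ4 ← ρ4 + 6·ρ1
  [ 1  3  -3  -1/2  0  1/2 ]
  [ 0  0   0     0  1    0 ]
  [ 0  0   0     0  0    1 ]
  [ 0  0   0     0  0   -1 ]
ρ4 ← ρ4 + ρ3
  [ 1  3  -3  -1/2  0  1/2 ]
  [ 0  0   0     0  1    0 ]
  [ 0  0   0     0  0    1 ]
  [ 0  0   0     0  0    0 ]
ρ1 ← ρ1 − 1/2·ρ3
  [ 1  3  -3  -1/2  0  0 ]
  [ 0  0   0     0  1  0 ]
  [ 0  0   0     0  0  1 ]
  [ 0  0   0     0  0  0 ]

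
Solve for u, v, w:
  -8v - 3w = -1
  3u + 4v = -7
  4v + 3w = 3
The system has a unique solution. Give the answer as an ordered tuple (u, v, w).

Form the augmented matrix and row-reduce:
  [ 0  -8  -3  |  -1 ]
  [ 3   4   0  |  -7 ]
  [ 0   4   3  |   3 ]
R1 ↔ R2
R1 → 1/3·R1
R2 → -1/8·R2
R3 → R3 − 4·R2
R3 → 2/3·R3
R2 → R2 − 3/8·R3
R1 → R1 − 4/3·R2
Reading off the last column: u = -5/3, v = -1/2, w = 5/3.

(-5/3, -1/2, 5/3)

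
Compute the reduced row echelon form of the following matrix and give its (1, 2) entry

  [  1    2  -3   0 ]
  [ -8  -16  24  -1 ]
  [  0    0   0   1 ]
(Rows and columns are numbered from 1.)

Add 8 times r1 to r2.
  [ 1  2  -3   0 ]
  [ 0  0   0  -1 ]
  [ 0  0   0   1 ]
Multiply r2 by -1.
  [ 1  2  -3  0 ]
  [ 0  0   0  1 ]
  [ 0  0   0  1 ]
Subtract r2 from r3.
  [ 1  2  -3  0 ]
  [ 0  0   0  1 ]
  [ 0  0   0  0 ]

2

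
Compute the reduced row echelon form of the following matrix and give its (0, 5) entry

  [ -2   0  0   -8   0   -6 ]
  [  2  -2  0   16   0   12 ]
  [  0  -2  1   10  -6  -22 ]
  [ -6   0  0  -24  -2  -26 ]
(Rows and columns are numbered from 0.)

Multiply r1 by -1/2.
Subtract 2 times r1 from r2.
Add 6 times r1 to r4.
Multiply r2 by -1/2.
Add 2 times r2 to r3.
Multiply r4 by -1/2.
Add 6 times r4 to r3.

3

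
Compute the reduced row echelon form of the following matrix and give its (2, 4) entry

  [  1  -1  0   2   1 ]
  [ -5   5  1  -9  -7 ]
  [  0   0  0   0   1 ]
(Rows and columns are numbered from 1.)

ρ2 -> ρ2 + 5·ρ1
  [ 1  -1  0  2   1 ]
  [ 0   0  1  1  -2 ]
  [ 0   0  0  0   1 ]
ρ2 -> ρ2 + 2·ρ3
  [ 1  -1  0  2  1 ]
  [ 0   0  1  1  0 ]
  [ 0   0  0  0  1 ]
ρ1 -> ρ1 − ρ3
  [ 1  -1  0  2  0 ]
  [ 0   0  1  1  0 ]
  [ 0   0  0  0  1 ]

1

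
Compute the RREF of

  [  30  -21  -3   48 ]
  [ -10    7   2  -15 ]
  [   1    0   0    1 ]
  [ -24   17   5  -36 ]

[[1, 0, 0, 1], [0, 1, 0, -1], [0, 0, 1, 1], [0, 0, 0, 0]]

R1 -> 1/30·R1
R2 -> R2 + 10·R1
R3 -> R3 − R1
R4 -> R4 + 24·R1
R2 ↔ R3
R2 -> 10/7·R2
R4 -> R4 − 1/5·R2
R4 -> R4 − 18/7·R3
R2 -> R2 − 1/7·R3
R1 -> R1 + 1/10·R3
R1 -> R1 + 7/10·R2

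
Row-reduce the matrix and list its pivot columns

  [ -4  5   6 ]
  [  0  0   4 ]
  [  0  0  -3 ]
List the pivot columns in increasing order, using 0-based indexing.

R1 ← -1/4·R1
R2 ← 1/4·R2
R3 ← R3 + 3·R2
R1 ← R1 + 3/2·R2
Pivot columns are the columns containing a leading 1.

0, 2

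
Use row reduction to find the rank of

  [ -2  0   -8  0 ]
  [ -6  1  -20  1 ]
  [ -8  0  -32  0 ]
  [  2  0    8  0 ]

rank = 2

Multiply ρ1 by -1/2.
  [  1  0    4  0 ]
  [ -6  1  -20  1 ]
  [ -8  0  -32  0 ]
  [  2  0    8  0 ]
Add 6 times ρ1 to ρ2.
  [  1  0    4  0 ]
  [  0  1    4  1 ]
  [ -8  0  -32  0 ]
  [  2  0    8  0 ]
Add 8 times ρ1 to ρ3.
  [ 1  0  4  0 ]
  [ 0  1  4  1 ]
  [ 0  0  0  0 ]
  [ 2  0  8  0 ]
Subtract 2 times ρ1 from ρ4.
  [ 1  0  4  0 ]
  [ 0  1  4  1 ]
  [ 0  0  0  0 ]
  [ 0  0  0  0 ]
The reduced form has 2 nonzero rows.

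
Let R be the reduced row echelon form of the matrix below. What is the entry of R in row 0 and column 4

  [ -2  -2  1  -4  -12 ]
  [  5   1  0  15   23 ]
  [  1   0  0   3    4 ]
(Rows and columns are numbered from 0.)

ρ1 := -1/2·ρ1
  [ 1  1  -1/2   2   6 ]
  [ 5  1     0  15  23 ]
  [ 1  0     0   3   4 ]
ρ2 := ρ2 − 5·ρ1
  [ 1   1  -1/2  2   6 ]
  [ 0  -4   5/2  5  -7 ]
  [ 1   0     0  3   4 ]
ρ3 := ρ3 − ρ1
  [ 1   1  -1/2  2   6 ]
  [ 0  -4   5/2  5  -7 ]
  [ 0  -1   1/2  1  -2 ]
ρ2 := -1/4·ρ2
  [ 1   1  -1/2     2    6 ]
  [ 0   1  -5/8  -5/4  7/4 ]
  [ 0  -1   1/2     1   -2 ]
ρ3 := ρ3 + ρ2
  [ 1  1  -1/2     2     6 ]
  [ 0  1  -5/8  -5/4   7/4 ]
  [ 0  0  -1/8  -1/4  -1/4 ]
ρ3 := -8·ρ3
  [ 1  1  -1/2     2    6 ]
  [ 0  1  -5/8  -5/4  7/4 ]
  [ 0  0     1     2    2 ]
ρ2 := ρ2 + 5/8·ρ3
  [ 1  1  -1/2  2  6 ]
  [ 0  1     0  0  3 ]
  [ 0  0     1  2  2 ]
ρ1 := ρ1 + 1/2·ρ3
  [ 1  1  0  3  7 ]
  [ 0  1  0  0  3 ]
  [ 0  0  1  2  2 ]
ρ1 := ρ1 − ρ2
  [ 1  0  0  3  4 ]
  [ 0  1  0  0  3 ]
  [ 0  0  1  2  2 ]

4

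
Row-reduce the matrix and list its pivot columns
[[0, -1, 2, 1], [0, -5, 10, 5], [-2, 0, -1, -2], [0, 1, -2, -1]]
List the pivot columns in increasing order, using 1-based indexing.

1, 2

Swap r1 and r3.
  [ -2   0  -1  -2 ]
  [  0  -5  10   5 ]
  [  0  -1   2   1 ]
  [  0   1  -2  -1 ]
Multiply r1 by -1/2.
  [ 1   0  1/2   1 ]
  [ 0  -5   10   5 ]
  [ 0  -1    2   1 ]
  [ 0   1   -2  -1 ]
Multiply r2 by -1/5.
  [ 1   0  1/2   1 ]
  [ 0   1   -2  -1 ]
  [ 0  -1    2   1 ]
  [ 0   1   -2  -1 ]
Add r2 to r3.
  [ 1  0  1/2   1 ]
  [ 0  1   -2  -1 ]
  [ 0  0    0   0 ]
  [ 0  1   -2  -1 ]
Subtract r2 from r4.
  [ 1  0  1/2   1 ]
  [ 0  1   -2  -1 ]
  [ 0  0    0   0 ]
  [ 0  0    0   0 ]
Pivot columns are the columns containing a leading 1.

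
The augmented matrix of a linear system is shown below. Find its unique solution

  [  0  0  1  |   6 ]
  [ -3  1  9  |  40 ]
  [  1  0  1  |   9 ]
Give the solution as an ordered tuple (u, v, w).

R1 ↔ R2
  [ -3  1  9  |  40 ]
  [  0  0  1  |   6 ]
  [  1  0  1  |   9 ]
R1 ← -1/3·R1
  [ 1  -1/3  -3  |  -40/3 ]
  [ 0     0   1  |      6 ]
  [ 1     0   1  |      9 ]
R3 ← R3 − R1
  [ 1  -1/3  -3  |  -40/3 ]
  [ 0     0   1  |      6 ]
  [ 0   1/3   4  |   67/3 ]
R2 ↔ R3
  [ 1  -1/3  -3  |  -40/3 ]
  [ 0   1/3   4  |   67/3 ]
  [ 0     0   1  |      6 ]
R2 ← 3·R2
  [ 1  -1/3  -3  |  -40/3 ]
  [ 0     1  12  |     67 ]
  [ 0     0   1  |      6 ]
R2 ← R2 − 12·R3
  [ 1  -1/3  -3  |  -40/3 ]
  [ 0     1   0  |     -5 ]
  [ 0     0   1  |      6 ]
R1 ← R1 + 3·R3
  [ 1  -1/3  0  |  14/3 ]
  [ 0     1  0  |    -5 ]
  [ 0     0  1  |     6 ]
R1 ← R1 + 1/3·R2
  [ 1  0  0  |   3 ]
  [ 0  1  0  |  -5 ]
  [ 0  0  1  |   6 ]
Reading off the last column: u = 3, v = -5, w = 6.

(3, -5, 6)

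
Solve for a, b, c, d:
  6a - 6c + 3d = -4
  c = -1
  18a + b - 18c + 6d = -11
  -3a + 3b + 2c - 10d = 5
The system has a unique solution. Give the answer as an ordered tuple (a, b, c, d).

(-2/3, -5, -1, -2)

Form the augmented matrix and row-reduce:
  [  6  0   -6    3  |   -4 ]
  [  0  0    1    0  |   -1 ]
  [ 18  1  -18    6  |  -11 ]
  [ -3  3    2  -10  |    5 ]
Multiply ρ1 by 1/6.
Subtract 18 times ρ1 from ρ3.
Add 3 times ρ1 to ρ4.
Swap ρ2 and ρ3.
Subtract 3 times ρ2 from ρ4.
Add ρ3 to ρ4.
Multiply ρ4 by 2.
Add 3 times ρ4 to ρ2.
Subtract 1/2 times ρ4 from ρ1.
Add ρ3 to ρ1.
Reading off the last column: a = -2/3, b = -5, c = -1, d = -2.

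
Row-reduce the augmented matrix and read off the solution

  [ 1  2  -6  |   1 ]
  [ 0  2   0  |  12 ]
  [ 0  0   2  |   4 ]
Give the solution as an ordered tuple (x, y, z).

(1, 6, 2)

R2 → 1/2·R2
R3 → 1/2·R3
R1 → R1 + 6·R3
R1 → R1 − 2·R2
Reading off the last column: x = 1, y = 6, z = 2.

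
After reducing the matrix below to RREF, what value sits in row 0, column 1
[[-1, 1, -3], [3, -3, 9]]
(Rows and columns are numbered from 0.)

R1 ← -1·R1
R2 ← R2 − 3·R1

-1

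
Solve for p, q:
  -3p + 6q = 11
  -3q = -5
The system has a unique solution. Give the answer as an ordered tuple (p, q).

Form the augmented matrix and row-reduce:
  [ -3   6  |  11 ]
  [  0  -3  |  -5 ]
ρ1 -> -1/3·ρ1
  [ 1  -2  |  -11/3 ]
  [ 0  -3  |     -5 ]
ρ2 -> -1/3·ρ2
  [ 1  -2  |  -11/3 ]
  [ 0   1  |    5/3 ]
ρ1 -> ρ1 + 2·ρ2
  [ 1  0  |  -1/3 ]
  [ 0  1  |   5/3 ]
Reading off the last column: p = -1/3, q = 5/3.

(-1/3, 5/3)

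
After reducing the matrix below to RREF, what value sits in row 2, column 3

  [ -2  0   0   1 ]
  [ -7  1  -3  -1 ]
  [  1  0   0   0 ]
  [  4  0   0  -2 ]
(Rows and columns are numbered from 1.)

-3

Multiply R1 by -1/2.
Add 7 times R1 to R2.
Subtract R1 from R3.
Subtract 4 times R1 from R4.
Multiply R3 by 2.
Add 9/2 times R3 to R2.
Add 1/2 times R3 to R1.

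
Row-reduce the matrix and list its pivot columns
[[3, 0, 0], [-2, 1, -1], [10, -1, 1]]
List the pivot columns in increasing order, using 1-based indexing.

R1 := 1/3·R1
  [  1   0   0 ]
  [ -2   1  -1 ]
  [ 10  -1   1 ]
R2 := R2 + 2·R1
  [  1   0   0 ]
  [  0   1  -1 ]
  [ 10  -1   1 ]
R3 := R3 − 10·R1
  [ 1   0   0 ]
  [ 0   1  -1 ]
  [ 0  -1   1 ]
R3 := R3 + R2
  [ 1  0   0 ]
  [ 0  1  -1 ]
  [ 0  0   0 ]
Pivot columns are the columns containing a leading 1.

1, 2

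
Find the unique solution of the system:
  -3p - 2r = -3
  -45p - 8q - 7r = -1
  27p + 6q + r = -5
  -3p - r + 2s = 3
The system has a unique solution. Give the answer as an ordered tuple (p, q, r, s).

(-5/3, 6, 4, 1)

Form the augmented matrix and row-reduce:
  [  -3   0  -2  0  |  -3 ]
  [ -45  -8  -7  0  |  -1 ]
  [  27   6   1  0  |  -5 ]
  [  -3   0  -1  2  |   3 ]
R1 → -1/3·R1
  [   1   0  2/3  0  |   1 ]
  [ -45  -8   -7  0  |  -1 ]
  [  27   6    1  0  |  -5 ]
  [  -3   0   -1  2  |   3 ]
R2 → R2 + 45·R1
  [  1   0  2/3  0  |   1 ]
  [  0  -8   23  0  |  44 ]
  [ 27   6    1  0  |  -5 ]
  [ -3   0   -1  2  |   3 ]
R3 → R3 − 27·R1
  [  1   0  2/3  0  |    1 ]
  [  0  -8   23  0  |   44 ]
  [  0   6  -17  0  |  -32 ]
  [ -3   0   -1  2  |    3 ]
R4 → R4 + 3·R1
  [ 1   0  2/3  0  |    1 ]
  [ 0  -8   23  0  |   44 ]
  [ 0   6  -17  0  |  -32 ]
  [ 0   0    1  2  |    6 ]
R2 → -1/8·R2
  [ 1  0    2/3  0  |      1 ]
  [ 0  1  -23/8  0  |  -11/2 ]
  [ 0  6    -17  0  |    -32 ]
  [ 0  0      1  2  |      6 ]
R3 → R3 − 6·R2
  [ 1  0    2/3  0  |      1 ]
  [ 0  1  -23/8  0  |  -11/2 ]
  [ 0  0    1/4  0  |      1 ]
  [ 0  0      1  2  |      6 ]
R3 → 4·R3
  [ 1  0    2/3  0  |      1 ]
  [ 0  1  -23/8  0  |  -11/2 ]
  [ 0  0      1  0  |      4 ]
  [ 0  0      1  2  |      6 ]
R4 → R4 − R3
  [ 1  0    2/3  0  |      1 ]
  [ 0  1  -23/8  0  |  -11/2 ]
  [ 0  0      1  0  |      4 ]
  [ 0  0      0  2  |      2 ]
R4 → 1/2·R4
  [ 1  0    2/3  0  |      1 ]
  [ 0  1  -23/8  0  |  -11/2 ]
  [ 0  0      1  0  |      4 ]
  [ 0  0      0  1  |      1 ]
R2 → R2 + 23/8·R3
  [ 1  0  2/3  0  |  1 ]
  [ 0  1    0  0  |  6 ]
  [ 0  0    1  0  |  4 ]
  [ 0  0    0  1  |  1 ]
R1 → R1 − 2/3·R3
  [ 1  0  0  0  |  -5/3 ]
  [ 0  1  0  0  |     6 ]
  [ 0  0  1  0  |     4 ]
  [ 0  0  0  1  |     1 ]
Reading off the last column: p = -5/3, q = 6, r = 4, s = 1.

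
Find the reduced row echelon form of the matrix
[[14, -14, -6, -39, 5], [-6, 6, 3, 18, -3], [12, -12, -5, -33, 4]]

[[1, -1, 0, -3/2, -1/2], [0, 0, 1, 3, -2], [0, 0, 0, 0, 0]]

R1 → 1/14·R1
  [  1   -1  -3/7  -39/14  5/14 ]
  [ -6    6     3      18    -3 ]
  [ 12  -12    -5     -33     4 ]
R2 → R2 + 6·R1
  [  1   -1  -3/7  -39/14  5/14 ]
  [  0    0   3/7     9/7  -6/7 ]
  [ 12  -12    -5     -33     4 ]
R3 → R3 − 12·R1
  [ 1  -1  -3/7  -39/14  5/14 ]
  [ 0   0   3/7     9/7  -6/7 ]
  [ 0   0   1/7     3/7  -2/7 ]
R2 → 7/3·R2
  [ 1  -1  -3/7  -39/14  5/14 ]
  [ 0   0     1       3    -2 ]
  [ 0   0   1/7     3/7  -2/7 ]
R3 → R3 − 1/7·R2
  [ 1  -1  -3/7  -39/14  5/14 ]
  [ 0   0     1       3    -2 ]
  [ 0   0     0       0     0 ]
R1 → R1 + 3/7·R2
  [ 1  -1  0  -3/2  -1/2 ]
  [ 0   0  1     3    -2 ]
  [ 0   0  0     0     0 ]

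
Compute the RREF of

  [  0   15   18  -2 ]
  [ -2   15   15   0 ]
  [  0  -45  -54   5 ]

[[1, 0, 3/2, 0], [0, 1, 6/5, 0], [0, 0, 0, 1]]

r1 <=> r2
  [ -2   15   15   0 ]
  [  0   15   18  -2 ]
  [  0  -45  -54   5 ]
r1 -> -1/2·r1
  [ 1  -15/2  -15/2   0 ]
  [ 0     15     18  -2 ]
  [ 0    -45    -54   5 ]
r2 -> 1/15·r2
  [ 1  -15/2  -15/2      0 ]
  [ 0      1    6/5  -2/15 ]
  [ 0    -45    -54      5 ]
r3 -> r3 + 45·r2
  [ 1  -15/2  -15/2      0 ]
  [ 0      1    6/5  -2/15 ]
  [ 0      0      0     -1 ]
r3 -> -1·r3
  [ 1  -15/2  -15/2      0 ]
  [ 0      1    6/5  -2/15 ]
  [ 0      0      0      1 ]
r2 -> r2 + 2/15·r3
  [ 1  -15/2  -15/2  0 ]
  [ 0      1    6/5  0 ]
  [ 0      0      0  1 ]
r1 -> r1 + 15/2·r2
  [ 1  0  3/2  0 ]
  [ 0  1  6/5  0 ]
  [ 0  0    0  1 ]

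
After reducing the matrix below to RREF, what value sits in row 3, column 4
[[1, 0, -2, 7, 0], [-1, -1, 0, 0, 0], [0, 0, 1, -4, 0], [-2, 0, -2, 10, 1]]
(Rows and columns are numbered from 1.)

-4

ρ2 ← ρ2 + ρ1
  [  1   0  -2   7  0 ]
  [  0  -1  -2   7  0 ]
  [  0   0   1  -4  0 ]
  [ -2   0  -2  10  1 ]
ρ4 ← ρ4 + 2·ρ1
  [ 1   0  -2   7  0 ]
  [ 0  -1  -2   7  0 ]
  [ 0   0   1  -4  0 ]
  [ 0   0  -6  24  1 ]
ρ2 ← -1·ρ2
  [ 1  0  -2   7  0 ]
  [ 0  1   2  -7  0 ]
  [ 0  0   1  -4  0 ]
  [ 0  0  -6  24  1 ]
ρ4 ← ρ4 + 6·ρ3
  [ 1  0  -2   7  0 ]
  [ 0  1   2  -7  0 ]
  [ 0  0   1  -4  0 ]
  [ 0  0   0   0  1 ]
ρ2 ← ρ2 − 2·ρ3
  [ 1  0  -2   7  0 ]
  [ 0  1   0   1  0 ]
  [ 0  0   1  -4  0 ]
  [ 0  0   0   0  1 ]
ρ1 ← ρ1 + 2·ρ3
  [ 1  0  0  -1  0 ]
  [ 0  1  0   1  0 ]
  [ 0  0  1  -4  0 ]
  [ 0  0  0   0  1 ]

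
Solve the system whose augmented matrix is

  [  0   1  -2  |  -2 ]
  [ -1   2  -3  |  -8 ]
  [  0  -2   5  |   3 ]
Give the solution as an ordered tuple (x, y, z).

R1 ↔ R2
  [ -1   2  -3  |  -8 ]
  [  0   1  -2  |  -2 ]
  [  0  -2   5  |   3 ]
R1 → -1·R1
  [ 1  -2   3  |   8 ]
  [ 0   1  -2  |  -2 ]
  [ 0  -2   5  |   3 ]
R3 → R3 + 2·R2
  [ 1  -2   3  |   8 ]
  [ 0   1  -2  |  -2 ]
  [ 0   0   1  |  -1 ]
R2 → R2 + 2·R3
  [ 1  -2  3  |   8 ]
  [ 0   1  0  |  -4 ]
  [ 0   0  1  |  -1 ]
R1 → R1 − 3·R3
  [ 1  -2  0  |  11 ]
  [ 0   1  0  |  -4 ]
  [ 0   0  1  |  -1 ]
R1 → R1 + 2·R2
  [ 1  0  0  |   3 ]
  [ 0  1  0  |  -4 ]
  [ 0  0  1  |  -1 ]
Reading off the last column: x = 3, y = -4, z = -1.

(3, -4, -1)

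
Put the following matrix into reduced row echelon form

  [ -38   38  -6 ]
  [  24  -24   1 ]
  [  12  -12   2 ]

[[1, -1, 0], [0, 0, 1], [0, 0, 0]]

R1 -> -1/38·R1
  [  1   -1  3/19 ]
  [ 24  -24     1 ]
  [ 12  -12     2 ]
R2 -> R2 − 24·R1
  [  1   -1    3/19 ]
  [  0    0  -53/19 ]
  [ 12  -12       2 ]
R3 -> R3 − 12·R1
  [ 1  -1    3/19 ]
  [ 0   0  -53/19 ]
  [ 0   0    2/19 ]
R2 -> -19/53·R2
  [ 1  -1  3/19 ]
  [ 0   0     1 ]
  [ 0   0  2/19 ]
R3 -> R3 − 2/19·R2
  [ 1  -1  3/19 ]
  [ 0   0     1 ]
  [ 0   0     0 ]
R1 -> R1 − 3/19·R2
  [ 1  -1  0 ]
  [ 0   0  1 ]
  [ 0   0  0 ]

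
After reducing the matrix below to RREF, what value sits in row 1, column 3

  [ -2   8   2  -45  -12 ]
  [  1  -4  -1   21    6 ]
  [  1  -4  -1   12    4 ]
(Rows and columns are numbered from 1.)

ρ1 → -1/2·ρ1
  [ 1  -4  -1  45/2  6 ]
  [ 1  -4  -1    21  6 ]
  [ 1  -4  -1    12  4 ]
ρ2 → ρ2 − ρ1
  [ 1  -4  -1  45/2  6 ]
  [ 0   0   0  -3/2  0 ]
  [ 1  -4  -1    12  4 ]
ρ3 → ρ3 − ρ1
  [ 1  -4  -1   45/2   6 ]
  [ 0   0   0   -3/2   0 ]
  [ 0   0   0  -21/2  -2 ]
ρ2 → -2/3·ρ2
  [ 1  -4  -1   45/2   6 ]
  [ 0   0   0      1   0 ]
  [ 0   0   0  -21/2  -2 ]
ρ3 → ρ3 + 21/2·ρ2
  [ 1  -4  -1  45/2   6 ]
  [ 0   0   0     1   0 ]
  [ 0   0   0     0  -2 ]
ρ3 → -1/2·ρ3
  [ 1  -4  -1  45/2  6 ]
  [ 0   0   0     1  0 ]
  [ 0   0   0     0  1 ]
ρ1 → ρ1 − 6·ρ3
  [ 1  -4  -1  45/2  0 ]
  [ 0   0   0     1  0 ]
  [ 0   0   0     0  1 ]
ρ1 → ρ1 − 45/2·ρ2
  [ 1  -4  -1  0  0 ]
  [ 0   0   0  1  0 ]
  [ 0   0   0  0  1 ]

-1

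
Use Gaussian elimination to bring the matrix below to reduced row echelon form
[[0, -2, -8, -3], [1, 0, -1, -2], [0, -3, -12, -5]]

Swap ρ1 and ρ2.
  [ 1   0   -1  -2 ]
  [ 0  -2   -8  -3 ]
  [ 0  -3  -12  -5 ]
Multiply ρ2 by -1/2.
  [ 1   0   -1   -2 ]
  [ 0   1    4  3/2 ]
  [ 0  -3  -12   -5 ]
Add 3 times ρ2 to ρ3.
  [ 1  0  -1    -2 ]
  [ 0  1   4   3/2 ]
  [ 0  0   0  -1/2 ]
Multiply ρ3 by -2.
  [ 1  0  -1   -2 ]
  [ 0  1   4  3/2 ]
  [ 0  0   0    1 ]
Subtract 3/2 times ρ3 from ρ2.
  [ 1  0  -1  -2 ]
  [ 0  1   4   0 ]
  [ 0  0   0   1 ]
Add 2 times ρ3 to ρ1.
  [ 1  0  -1  0 ]
  [ 0  1   4  0 ]
  [ 0  0   0  1 ]

[[1, 0, -1, 0], [0, 1, 4, 0], [0, 0, 0, 1]]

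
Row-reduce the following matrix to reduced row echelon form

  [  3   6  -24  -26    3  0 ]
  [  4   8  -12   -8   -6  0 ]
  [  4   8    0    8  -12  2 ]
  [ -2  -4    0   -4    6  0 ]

r1 -> 1/3·r1
  [  1   2   -8  -26/3    1  0 ]
  [  4   8  -12     -8   -6  0 ]
  [  4   8    0      8  -12  2 ]
  [ -2  -4    0     -4    6  0 ]
r2 -> r2 − 4·r1
  [  1   2  -8  -26/3    1  0 ]
  [  0   0  20   80/3  -10  0 ]
  [  4   8   0      8  -12  2 ]
  [ -2  -4   0     -4    6  0 ]
r3 -> r3 − 4·r1
  [  1   2  -8  -26/3    1  0 ]
  [  0   0  20   80/3  -10  0 ]
  [  0   0  32  128/3  -16  2 ]
  [ -2  -4   0     -4    6  0 ]
r4 -> r4 + 2·r1
  [ 1  2   -8  -26/3    1  0 ]
  [ 0  0   20   80/3  -10  0 ]
  [ 0  0   32  128/3  -16  2 ]
  [ 0  0  -16  -64/3    8  0 ]
r2 -> 1/20·r2
  [ 1  2   -8  -26/3     1  0 ]
  [ 0  0    1    4/3  -1/2  0 ]
  [ 0  0   32  128/3   -16  2 ]
  [ 0  0  -16  -64/3     8  0 ]
r3 -> r3 − 32·r2
  [ 1  2   -8  -26/3     1  0 ]
  [ 0  0    1    4/3  -1/2  0 ]
  [ 0  0    0      0     0  2 ]
  [ 0  0  -16  -64/3     8  0 ]
r4 -> r4 + 16·r2
  [ 1  2  -8  -26/3     1  0 ]
  [ 0  0   1    4/3  -1/2  0 ]
  [ 0  0   0      0     0  2 ]
  [ 0  0   0      0     0  0 ]
r3 -> 1/2·r3
  [ 1  2  -8  -26/3     1  0 ]
  [ 0  0   1    4/3  -1/2  0 ]
  [ 0  0   0      0     0  1 ]
  [ 0  0   0      0     0  0 ]
r1 -> r1 + 8·r2
  [ 1  2  0    2    -3  0 ]
  [ 0  0  1  4/3  -1/2  0 ]
  [ 0  0  0    0     0  1 ]
  [ 0  0  0    0     0  0 ]

[[1, 2, 0, 2, -3, 0], [0, 0, 1, 4/3, -1/2, 0], [0, 0, 0, 0, 0, 1], [0, 0, 0, 0, 0, 0]]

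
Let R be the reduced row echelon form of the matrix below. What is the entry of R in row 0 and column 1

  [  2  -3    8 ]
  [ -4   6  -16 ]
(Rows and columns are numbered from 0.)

-3/2

R1 -> 1/2·R1
  [  1  -3/2    4 ]
  [ -4     6  -16 ]
R2 -> R2 + 4·R1
  [ 1  -3/2  4 ]
  [ 0     0  0 ]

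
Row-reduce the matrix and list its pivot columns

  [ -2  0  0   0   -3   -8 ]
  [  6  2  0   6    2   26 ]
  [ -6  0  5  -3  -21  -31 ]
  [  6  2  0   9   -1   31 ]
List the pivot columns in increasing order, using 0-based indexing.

R1 → -1/2·R1
  [  1  0  0   0  3/2    4 ]
  [  6  2  0   6    2   26 ]
  [ -6  0  5  -3  -21  -31 ]
  [  6  2  0   9   -1   31 ]
R2 → R2 − 6·R1
  [  1  0  0   0  3/2    4 ]
  [  0  2  0   6   -7    2 ]
  [ -6  0  5  -3  -21  -31 ]
  [  6  2  0   9   -1   31 ]
R3 → R3 + 6·R1
  [ 1  0  0   0  3/2   4 ]
  [ 0  2  0   6   -7   2 ]
  [ 0  0  5  -3  -12  -7 ]
  [ 6  2  0   9   -1  31 ]
R4 → R4 − 6·R1
  [ 1  0  0   0  3/2   4 ]
  [ 0  2  0   6   -7   2 ]
  [ 0  0  5  -3  -12  -7 ]
  [ 0  2  0   9  -10   7 ]
R2 → 1/2·R2
  [ 1  0  0   0   3/2   4 ]
  [ 0  1  0   3  -7/2   1 ]
  [ 0  0  5  -3   -12  -7 ]
  [ 0  2  0   9   -10   7 ]
R4 → R4 − 2·R2
  [ 1  0  0   0   3/2   4 ]
  [ 0  1  0   3  -7/2   1 ]
  [ 0  0  5  -3   -12  -7 ]
  [ 0  0  0   3    -3   5 ]
R3 → 1/5·R3
  [ 1  0  0     0    3/2     4 ]
  [ 0  1  0     3   -7/2     1 ]
  [ 0  0  1  -3/5  -12/5  -7/5 ]
  [ 0  0  0     3     -3     5 ]
R4 → 1/3·R4
  [ 1  0  0     0    3/2     4 ]
  [ 0  1  0     3   -7/2     1 ]
  [ 0  0  1  -3/5  -12/5  -7/5 ]
  [ 0  0  0     1     -1   5/3 ]
R3 → R3 + 3/5·R4
  [ 1  0  0  0   3/2     4 ]
  [ 0  1  0  3  -7/2     1 ]
  [ 0  0  1  0    -3  -2/5 ]
  [ 0  0  0  1    -1   5/3 ]
R2 → R2 − 3·R4
  [ 1  0  0  0   3/2     4 ]
  [ 0  1  0  0  -1/2    -4 ]
  [ 0  0  1  0    -3  -2/5 ]
  [ 0  0  0  1    -1   5/3 ]
Pivot columns are the columns containing a leading 1.

0, 1, 2, 3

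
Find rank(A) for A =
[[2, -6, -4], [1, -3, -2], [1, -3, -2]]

rank = 1

Multiply R1 by 1/2.
Subtract R1 from R2.
Subtract R1 from R3.
The reduced form has 1 nonzero row.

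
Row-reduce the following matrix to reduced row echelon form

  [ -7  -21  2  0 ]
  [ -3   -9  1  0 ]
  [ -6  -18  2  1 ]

Multiply ρ1 by -1/7.
  [  1    3  -2/7  0 ]
  [ -3   -9     1  0 ]
  [ -6  -18     2  1 ]
Add 3 times ρ1 to ρ2.
  [  1    3  -2/7  0 ]
  [  0    0   1/7  0 ]
  [ -6  -18     2  1 ]
Add 6 times ρ1 to ρ3.
  [ 1  3  -2/7  0 ]
  [ 0  0   1/7  0 ]
  [ 0  0   2/7  1 ]
Multiply ρ2 by 7.
  [ 1  3  -2/7  0 ]
  [ 0  0     1  0 ]
  [ 0  0   2/7  1 ]
Subtract 2/7 times ρ2 from ρ3.
  [ 1  3  -2/7  0 ]
  [ 0  0     1  0 ]
  [ 0  0     0  1 ]
Add 2/7 times ρ2 to ρ1.
  [ 1  3  0  0 ]
  [ 0  0  1  0 ]
  [ 0  0  0  1 ]

[[1, 3, 0, 0], [0, 0, 1, 0], [0, 0, 0, 1]]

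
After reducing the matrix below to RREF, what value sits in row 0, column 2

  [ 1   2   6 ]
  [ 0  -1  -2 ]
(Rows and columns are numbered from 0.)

2

R2 → -1·R2
  [ 1  2  6 ]
  [ 0  1  2 ]
R1 → R1 − 2·R2
  [ 1  0  2 ]
  [ 0  1  2 ]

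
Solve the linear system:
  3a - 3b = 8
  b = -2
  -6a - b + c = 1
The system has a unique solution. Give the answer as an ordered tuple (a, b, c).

Form the augmented matrix and row-reduce:
  [  3  -3  0  |   8 ]
  [  0   1  0  |  -2 ]
  [ -6  -1  1  |   1 ]
r1 ← 1/3·r1
  [  1  -1  0  |  8/3 ]
  [  0   1  0  |   -2 ]
  [ -6  -1  1  |    1 ]
r3 ← r3 + 6·r1
  [ 1  -1  0  |  8/3 ]
  [ 0   1  0  |   -2 ]
  [ 0  -7  1  |   17 ]
r3 ← r3 + 7·r2
  [ 1  -1  0  |  8/3 ]
  [ 0   1  0  |   -2 ]
  [ 0   0  1  |    3 ]
r1 ← r1 + r2
  [ 1  0  0  |  2/3 ]
  [ 0  1  0  |   -2 ]
  [ 0  0  1  |    3 ]
Reading off the last column: a = 2/3, b = -2, c = 3.

(2/3, -2, 3)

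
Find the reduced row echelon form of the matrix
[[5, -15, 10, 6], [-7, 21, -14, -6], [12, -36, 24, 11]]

R1 := 1/5·R1
  [  1   -3    2  6/5 ]
  [ -7   21  -14   -6 ]
  [ 12  -36   24   11 ]
R2 := R2 + 7·R1
  [  1   -3   2   6/5 ]
  [  0    0   0  12/5 ]
  [ 12  -36  24    11 ]
R3 := R3 − 12·R1
  [ 1  -3  2    6/5 ]
  [ 0   0  0   12/5 ]
  [ 0   0  0  -17/5 ]
R2 := 5/12·R2
  [ 1  -3  2    6/5 ]
  [ 0   0  0      1 ]
  [ 0   0  0  -17/5 ]
R3 := R3 + 17/5·R2
  [ 1  -3  2  6/5 ]
  [ 0   0  0    1 ]
  [ 0   0  0    0 ]
R1 := R1 − 6/5·R2
  [ 1  -3  2  0 ]
  [ 0   0  0  1 ]
  [ 0   0  0  0 ]

[[1, -3, 2, 0], [0, 0, 0, 1], [0, 0, 0, 0]]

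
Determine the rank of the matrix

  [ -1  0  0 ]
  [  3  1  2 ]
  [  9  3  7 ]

Multiply R1 by -1.
  [ 1  0  0 ]
  [ 3  1  2 ]
  [ 9  3  7 ]
Subtract 3 times R1 from R2.
  [ 1  0  0 ]
  [ 0  1  2 ]
  [ 9  3  7 ]
Subtract 9 times R1 from R3.
  [ 1  0  0 ]
  [ 0  1  2 ]
  [ 0  3  7 ]
Subtract 3 times R2 from R3.
  [ 1  0  0 ]
  [ 0  1  2 ]
  [ 0  0  1 ]
Subtract 2 times R3 from R2.
  [ 1  0  0 ]
  [ 0  1  0 ]
  [ 0  0  1 ]
The reduced form has 3 nonzero rows.

rank = 3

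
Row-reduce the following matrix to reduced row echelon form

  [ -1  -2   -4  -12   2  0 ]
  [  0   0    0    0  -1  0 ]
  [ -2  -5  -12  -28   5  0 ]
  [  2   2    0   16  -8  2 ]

[[1, 0, -4, 4, 0, 0], [0, 1, 4, 4, 0, 0], [0, 0, 0, 0, 1, 0], [0, 0, 0, 0, 0, 1]]

r1 ← -1·r1
  [  1   2    4   12  -2  0 ]
  [  0   0    0    0  -1  0 ]
  [ -2  -5  -12  -28   5  0 ]
  [  2   2    0   16  -8  2 ]
r3 ← r3 + 2·r1
  [ 1   2   4  12  -2  0 ]
  [ 0   0   0   0  -1  0 ]
  [ 0  -1  -4  -4   1  0 ]
  [ 2   2   0  16  -8  2 ]
r4 ← r4 − 2·r1
  [ 1   2   4  12  -2  0 ]
  [ 0   0   0   0  -1  0 ]
  [ 0  -1  -4  -4   1  0 ]
  [ 0  -2  -8  -8  -4  2 ]
r2 ↔ r3
  [ 1   2   4  12  -2  0 ]
  [ 0  -1  -4  -4   1  0 ]
  [ 0   0   0   0  -1  0 ]
  [ 0  -2  -8  -8  -4  2 ]
r2 ← -1·r2
  [ 1   2   4  12  -2  0 ]
  [ 0   1   4   4  -1  0 ]
  [ 0   0   0   0  -1  0 ]
  [ 0  -2  -8  -8  -4  2 ]
r4 ← r4 + 2·r2
  [ 1  2  4  12  -2  0 ]
  [ 0  1  4   4  -1  0 ]
  [ 0  0  0   0  -1  0 ]
  [ 0  0  0   0  -6  2 ]
r3 ← -1·r3
  [ 1  2  4  12  -2  0 ]
  [ 0  1  4   4  -1  0 ]
  [ 0  0  0   0   1  0 ]
  [ 0  0  0   0  -6  2 ]
r4 ← r4 + 6·r3
  [ 1  2  4  12  -2  0 ]
  [ 0  1  4   4  -1  0 ]
  [ 0  0  0   0   1  0 ]
  [ 0  0  0   0   0  2 ]
r4 ← 1/2·r4
  [ 1  2  4  12  -2  0 ]
  [ 0  1  4   4  -1  0 ]
  [ 0  0  0   0   1  0 ]
  [ 0  0  0   0   0  1 ]
r2 ← r2 + r3
  [ 1  2  4  12  -2  0 ]
  [ 0  1  4   4   0  0 ]
  [ 0  0  0   0   1  0 ]
  [ 0  0  0   0   0  1 ]
r1 ← r1 + 2·r3
  [ 1  2  4  12  0  0 ]
  [ 0  1  4   4  0  0 ]
  [ 0  0  0   0  1  0 ]
  [ 0  0  0   0  0  1 ]
r1 ← r1 − 2·r2
  [ 1  0  -4  4  0  0 ]
  [ 0  1   4  4  0  0 ]
  [ 0  0   0  0  1  0 ]
  [ 0  0   0  0  0  1 ]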